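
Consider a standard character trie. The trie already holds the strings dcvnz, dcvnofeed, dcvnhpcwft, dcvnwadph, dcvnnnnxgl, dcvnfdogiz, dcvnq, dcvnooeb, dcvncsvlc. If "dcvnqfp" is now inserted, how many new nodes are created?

"dcvnq" is already a path in the trie; the remaining "fp" must be added.
New nodes needed: |"dcvnqfp"| − 5 = 7 − 5 = 2.

2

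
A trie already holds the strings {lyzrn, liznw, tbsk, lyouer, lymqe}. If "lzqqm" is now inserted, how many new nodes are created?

4

The longest prefix of "lzqqm" already in the trie is "l" (length 1).
Each of the 4 remaining characters creates one node.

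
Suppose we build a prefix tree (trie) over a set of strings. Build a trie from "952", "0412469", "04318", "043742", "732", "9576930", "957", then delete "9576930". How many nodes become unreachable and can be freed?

4

Walk "9576930" from the leaf back toward the root, removing each node that no remaining word uses.
The suffix "6930" (4 nodes) is used only by "9576930"; "957" is itself a stored word, so pruning stops there.
Nodes removed: 4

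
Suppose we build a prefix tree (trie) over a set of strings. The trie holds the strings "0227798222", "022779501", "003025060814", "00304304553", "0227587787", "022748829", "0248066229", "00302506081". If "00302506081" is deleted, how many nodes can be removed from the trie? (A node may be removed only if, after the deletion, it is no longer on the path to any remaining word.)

0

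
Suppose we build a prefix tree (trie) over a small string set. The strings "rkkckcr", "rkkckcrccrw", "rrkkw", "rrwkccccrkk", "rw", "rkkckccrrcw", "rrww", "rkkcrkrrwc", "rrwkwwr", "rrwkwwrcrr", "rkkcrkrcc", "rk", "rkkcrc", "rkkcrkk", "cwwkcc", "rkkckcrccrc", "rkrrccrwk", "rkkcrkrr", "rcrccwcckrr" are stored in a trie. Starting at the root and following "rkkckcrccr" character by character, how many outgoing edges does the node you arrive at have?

Walk "rkkckcrccr" from the root, arriving at one node.
Distinct next characters after "rkkckcrccr": c, w.
That node has 2 child edges.

2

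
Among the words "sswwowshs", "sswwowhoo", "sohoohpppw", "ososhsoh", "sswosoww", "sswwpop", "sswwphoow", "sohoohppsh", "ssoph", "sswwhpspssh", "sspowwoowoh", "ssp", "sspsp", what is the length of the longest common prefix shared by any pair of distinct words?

8

The deepest shared node is where two words last agree before diverging.
e.g. "sohoohpppw" and "sohoohppsh" share the prefix "sohoohpp" of length 8; no pair shares a longer one.
Longest shared-prefix length: 8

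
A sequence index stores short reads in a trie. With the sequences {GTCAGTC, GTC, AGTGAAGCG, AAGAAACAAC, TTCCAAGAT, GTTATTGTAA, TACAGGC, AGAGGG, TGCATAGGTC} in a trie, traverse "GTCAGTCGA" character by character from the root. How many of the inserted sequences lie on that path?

2

Walk "GTCAGTCGA" from the root; an end-of-word marker is hit whenever a stored word is a prefix of "GTCAGTCGA".
Prefixes of the query that are stored words: "GTC", "GTCAGTC"
Count: 2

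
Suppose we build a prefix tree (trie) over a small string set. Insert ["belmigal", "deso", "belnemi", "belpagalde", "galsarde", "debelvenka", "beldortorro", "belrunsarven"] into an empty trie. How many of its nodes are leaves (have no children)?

8

A leaf is a node with no children — equivalently, the end of a word that is not a proper prefix of any other stored word.
Those words: "beldortorro", "belmigal", "belnemi", "belpagalde", "belrunsarven", "debelvenka", "deso", "galsarde"
Leaf count: 8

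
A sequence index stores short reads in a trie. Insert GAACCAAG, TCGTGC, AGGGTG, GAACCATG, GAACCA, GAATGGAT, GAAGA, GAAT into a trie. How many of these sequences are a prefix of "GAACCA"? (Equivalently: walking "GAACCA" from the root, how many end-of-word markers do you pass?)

Traverse "GAACCA" character by character; count nodes along the way that are marked as word ends.
Prefixes of the query that are stored words: "GAACCA"
Count: 1

1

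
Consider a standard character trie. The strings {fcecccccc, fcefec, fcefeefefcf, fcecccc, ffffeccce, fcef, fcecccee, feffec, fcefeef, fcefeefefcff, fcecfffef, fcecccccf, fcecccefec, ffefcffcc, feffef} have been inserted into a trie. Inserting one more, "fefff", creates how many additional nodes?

Walking "fefff" from the root, the first 4 characters ("feff") follow existing edges; "f" is the first miss.
So 5 − 4 = 1 new nodes.

1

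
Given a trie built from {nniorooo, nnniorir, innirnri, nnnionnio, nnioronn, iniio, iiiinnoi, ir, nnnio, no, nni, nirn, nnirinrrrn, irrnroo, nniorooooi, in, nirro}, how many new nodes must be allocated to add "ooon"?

4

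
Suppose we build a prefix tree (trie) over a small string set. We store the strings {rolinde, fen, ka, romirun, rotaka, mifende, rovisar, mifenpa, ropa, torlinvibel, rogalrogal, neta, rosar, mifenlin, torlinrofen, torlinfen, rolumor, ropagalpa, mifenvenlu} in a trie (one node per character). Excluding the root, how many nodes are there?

88

For each word, the new-node count is its length minus the longest prefix already in the trie:
  "rolinde" → 7 new (r, o, l, i, n, d, e)
  "fen" → 3 new (f, e, n)
  "ka" → 2 new (k, a)
  "romirun" → prefix "ro" already present; 5 new (m, i, r, u, n)
  "rotaka" → prefix "ro" already present; 4 new (t, a, k, a)
  "mifende" → 7 new (m, i, f, e, n, d, e)
  "rovisar" → prefix "ro" already present; 5 new (v, i, s, a, r)
  "mifenpa" → prefix "mifen" already present; 2 new (p, a)
  "ropa" → prefix "ro" already present; 2 new (p, a)
  "torlinvibel" → 11 new (t, o, r, l, i, n, v, i, b, e, l)
  "rogalrogal" → prefix "ro" already present; 8 new (g, a, l, r, o, g, a, l)
  "neta" → 4 new (n, e, t, a)
  "rosar" → prefix "ro" already present; 3 new (s, a, r)
  "mifenlin" → prefix "mifen" already present; 3 new (l, i, n)
  "torlinrofen" → prefix "torlin" already present; 5 new (r, o, f, e, n)
  "torlinfen" → prefix "torlin" already present; 3 new (f, e, n)
  "rolumor" → prefix "rol" already present; 4 new (u, m, o, r)
  "ropagalpa" → prefix "ropa" already present; 5 new (g, a, l, p, a)
  "mifenvenlu" → prefix "mifen" already present; 5 new (v, e, n, l, u)
Total nodes = 7 + 3 + 2 + 5 + 4 + 7 + 5 + 2 + 2 + 11 + 8 + 4 + 3 + 3 + 5 + 3 + 4 + 5 + 5 = 88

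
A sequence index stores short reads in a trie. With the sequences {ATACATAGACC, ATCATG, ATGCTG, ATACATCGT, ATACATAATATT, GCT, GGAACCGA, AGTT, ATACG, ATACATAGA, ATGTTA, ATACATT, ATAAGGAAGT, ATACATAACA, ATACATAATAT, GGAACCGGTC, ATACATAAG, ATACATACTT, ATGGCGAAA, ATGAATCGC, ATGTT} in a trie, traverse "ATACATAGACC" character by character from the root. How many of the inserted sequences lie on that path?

Check each prefix of "ATACATAGACC" against the stored set — each match is an end-marker on the path.
Prefixes of the query that are stored words: "ATACATAGA", "ATACATAGACC"
Count: 2

2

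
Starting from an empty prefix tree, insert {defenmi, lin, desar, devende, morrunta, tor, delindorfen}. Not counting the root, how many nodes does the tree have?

For each word, the new-node count is its length minus the longest prefix already in the trie:
  "defenmi" → 7 new (d, e, f, e, n, m, i)
  "lin" → 3 new (l, i, n)
  "desar" → prefix "de" already present; 3 new (s, a, r)
  "devende" → prefix "de" already present; 5 new (v, e, n, d, e)
  "morrunta" → 8 new (m, o, r, r, u, n, t, a)
  "tor" → 3 new (t, o, r)
  "delindorfen" → prefix "de" already present; 9 new (l, i, n, d, o, r, f, e, n)
Total nodes = 7 + 3 + 3 + 5 + 8 + 3 + 9 = 38

38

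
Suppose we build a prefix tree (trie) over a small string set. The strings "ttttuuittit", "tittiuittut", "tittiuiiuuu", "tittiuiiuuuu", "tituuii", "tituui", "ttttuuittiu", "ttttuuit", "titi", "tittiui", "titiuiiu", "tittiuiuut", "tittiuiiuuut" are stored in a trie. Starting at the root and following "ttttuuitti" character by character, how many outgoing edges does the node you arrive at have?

The children of the "ttttuuitti" node are the distinct next characters among strings starting with "ttttuuitti".
Distinct next characters after "ttttuuitti": t, u.
That node has 2 child edges.

2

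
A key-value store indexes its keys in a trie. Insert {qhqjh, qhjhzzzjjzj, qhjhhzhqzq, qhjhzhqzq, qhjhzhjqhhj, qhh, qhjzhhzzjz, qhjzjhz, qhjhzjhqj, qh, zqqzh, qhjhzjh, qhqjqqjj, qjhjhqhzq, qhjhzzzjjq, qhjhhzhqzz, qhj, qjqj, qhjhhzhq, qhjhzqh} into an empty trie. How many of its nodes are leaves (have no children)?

A leaf is a node with no children — equivalently, the end of a word that is not a proper prefix of any other stored word.
Those words: "qhh", "qhjhhzhqzq", "qhjhhzhqzz", "qhjhzhjqhhj", "qhjhzhqzq", "qhjhzjhqj", "qhjhzqh", "qhjhzzzjjq", "qhjhzzzjjzj", "qhjzhhzzjz", "qhjzjhz", "qhqjh", "qhqjqqjj", "qjhjhqhzq", "qjqj", "zqqzh"
Leaf count: 16

16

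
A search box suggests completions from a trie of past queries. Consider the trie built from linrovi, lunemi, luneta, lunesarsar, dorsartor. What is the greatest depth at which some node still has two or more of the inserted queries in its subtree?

4

Look for the deepest trie node that still has at least two words in its subtree.
"lunemi" and "lunesarsar" agree on "lune" (4 characters) before diverging; nothing deeper is shared.
Longest shared-prefix length: 4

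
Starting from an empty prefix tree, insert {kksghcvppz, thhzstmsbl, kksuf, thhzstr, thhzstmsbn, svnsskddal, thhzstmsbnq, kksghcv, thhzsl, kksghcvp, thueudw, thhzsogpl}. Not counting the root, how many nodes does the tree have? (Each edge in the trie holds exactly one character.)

45

Insert word by word; a character creates a node only if that edge doesn't already exist:
  "kksghcvppz" → 10 new (k, k, s, g, h, c, v, p, p, z)
  "thhzstmsbl" → 10 new (t, h, h, z, s, t, m, s, b, l)
  "kksuf" → prefix "kks" already present; 2 new (u, f)
  "thhzstr" → prefix "thhzst" already present; 1 new (r)
  "thhzstmsbn" → prefix "thhzstmsb" already present; 1 new (n)
  "svnsskddal" → 10 new (s, v, n, s, s, k, d, d, a, l)
  "thhzstmsbnq" → prefix "thhzstmsbn" already present; 1 new (q)
  "kksghcv" → prefix "kksghcv" already present; 0 new (none)
  "thhzsl" → prefix "thhzs" already present; 1 new (l)
  "kksghcvp" → prefix "kksghcvp" already present; 0 new (none)
  "thueudw" → prefix "th" already present; 5 new (u, e, u, d, w)
  "thhzsogpl" → prefix "thhzs" already present; 4 new (o, g, p, l)
Total nodes = 10 + 10 + 2 + 1 + 1 + 10 + 1 + 0 + 1 + 0 + 5 + 4 = 45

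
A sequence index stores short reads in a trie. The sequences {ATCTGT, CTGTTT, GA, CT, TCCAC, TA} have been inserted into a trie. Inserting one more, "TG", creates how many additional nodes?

1

"T" is already a path in the trie; the remaining "G" must be added.
New nodes needed: |"TG"| − 1 = 2 − 1 = 1.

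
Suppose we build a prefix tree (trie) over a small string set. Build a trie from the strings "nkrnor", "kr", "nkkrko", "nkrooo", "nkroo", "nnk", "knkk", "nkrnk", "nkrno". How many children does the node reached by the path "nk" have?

2

The children of the "nk" node are the distinct next characters among strings starting with "nk".
Distinct next characters after "nk": k, r.
That node has 2 child edges.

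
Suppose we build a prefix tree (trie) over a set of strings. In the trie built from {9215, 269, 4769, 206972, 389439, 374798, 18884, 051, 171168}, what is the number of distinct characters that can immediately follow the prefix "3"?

The children of the "3" node are the distinct next characters among strings starting with "3".
Characters that immediately follow "3" among the stored strings: {7, 8}.
That node has 2 child edges.

2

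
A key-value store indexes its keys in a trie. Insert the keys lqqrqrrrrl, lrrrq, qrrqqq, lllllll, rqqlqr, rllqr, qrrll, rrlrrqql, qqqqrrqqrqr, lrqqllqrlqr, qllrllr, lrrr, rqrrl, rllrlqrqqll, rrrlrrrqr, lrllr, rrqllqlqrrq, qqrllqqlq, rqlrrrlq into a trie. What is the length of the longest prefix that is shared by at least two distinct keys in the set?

4

The deepest shared node is where two words last agree before diverging.
e.g. "lrrr" and "lrrrq" share the prefix "lrrr" of length 4; no pair shares a longer one.
Longest shared-prefix length: 4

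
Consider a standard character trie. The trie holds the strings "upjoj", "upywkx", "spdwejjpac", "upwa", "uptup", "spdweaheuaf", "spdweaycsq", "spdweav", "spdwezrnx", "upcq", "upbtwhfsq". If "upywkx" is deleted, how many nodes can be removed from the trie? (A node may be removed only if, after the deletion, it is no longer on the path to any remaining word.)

4

A node on "upywkx"'s path can go only if nothing else ends at it or branches off below it.
The suffix "ywkx" (4 nodes) is used only by "upywkx"; the node for "up" still has the child "j", so pruning stops there.
Nodes removed: 4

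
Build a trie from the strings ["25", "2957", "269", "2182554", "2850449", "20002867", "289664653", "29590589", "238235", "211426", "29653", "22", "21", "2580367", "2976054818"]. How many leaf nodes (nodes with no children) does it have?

13

A leaf is a node with no children — equivalently, the end of a word that is not a proper prefix of any other stored word.
Those words: "20002867", "211426", "2182554", "22", "238235", "2580367", "269", "2850449", "289664653", "2957", "29590589", "29653", "2976054818"
Leaf count: 13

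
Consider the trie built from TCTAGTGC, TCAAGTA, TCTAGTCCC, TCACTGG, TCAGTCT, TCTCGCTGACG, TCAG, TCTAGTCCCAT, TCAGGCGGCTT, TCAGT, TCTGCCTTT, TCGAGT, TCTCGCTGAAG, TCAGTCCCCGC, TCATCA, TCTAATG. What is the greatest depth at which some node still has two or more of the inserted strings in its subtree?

The deepest shared node is where two words last agree before diverging.
e.g. "TCTAGTCCC" and "TCTAGTCCCAT" share the prefix "TCTAGTCCC" of length 9; no pair shares a longer one.
Longest shared-prefix length: 9

9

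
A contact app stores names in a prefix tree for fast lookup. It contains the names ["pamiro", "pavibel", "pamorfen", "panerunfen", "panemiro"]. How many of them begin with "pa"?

Walk to "pa"; the words in its subtree are exactly those with that prefix.
Words under "pa": pamiro, pamorfen, panemiro, panerunfen, pavibel
Count: 5

5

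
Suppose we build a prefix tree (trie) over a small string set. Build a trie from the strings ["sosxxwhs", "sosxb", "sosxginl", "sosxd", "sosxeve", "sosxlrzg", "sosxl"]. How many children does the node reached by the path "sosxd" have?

0

The children of the "sosxd" node are the distinct next characters among strings starting with "sosxd".
No stored string extends past "sosxd".
That node has 0 child edges.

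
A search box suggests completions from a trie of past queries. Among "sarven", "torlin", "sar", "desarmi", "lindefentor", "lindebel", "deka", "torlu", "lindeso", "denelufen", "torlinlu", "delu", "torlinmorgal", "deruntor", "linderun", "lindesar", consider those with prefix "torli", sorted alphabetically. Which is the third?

DFS of the "torli" subtree visits, in order: "torlin", "torlinlu", "torlinmorgal"
Position 3: torlinmorgal

torlinmorgal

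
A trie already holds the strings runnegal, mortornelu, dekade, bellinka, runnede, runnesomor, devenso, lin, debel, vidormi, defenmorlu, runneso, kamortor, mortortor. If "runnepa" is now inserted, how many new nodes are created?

2

"runne" is already a path in the trie; the remaining "pa" must be added.
Each of the 2 remaining characters creates one node.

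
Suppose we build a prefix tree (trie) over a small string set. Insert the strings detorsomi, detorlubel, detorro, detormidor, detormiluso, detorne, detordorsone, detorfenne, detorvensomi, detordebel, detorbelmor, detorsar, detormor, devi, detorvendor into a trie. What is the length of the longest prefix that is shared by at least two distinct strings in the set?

8

The deepest shared node is where two words last agree before diverging.
e.g. "detorvendor" and "detorvensomi" share the prefix "detorven" of length 8; no pair shares a longer one.
Longest shared-prefix length: 8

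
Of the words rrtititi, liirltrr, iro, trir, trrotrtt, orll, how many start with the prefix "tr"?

2

Traverse to the node for "tr", then collect every word in that subtree.
Matches: "trir", "trrotrtt"
Count: 2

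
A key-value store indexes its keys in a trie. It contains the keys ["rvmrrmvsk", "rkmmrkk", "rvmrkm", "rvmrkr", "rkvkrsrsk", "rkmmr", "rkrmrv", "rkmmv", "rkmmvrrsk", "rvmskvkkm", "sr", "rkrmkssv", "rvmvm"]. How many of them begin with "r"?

12

Filter for entries beginning with "r":
Words under "r": rkmmr, rkmmrkk, rkmmv, rkmmvrrsk, rkrmkssv, rkrmrv, rkvkrsrsk, rvmrkm, rvmrkr, rvmrrmvsk, rvmskvkkm, rvmvm
Count: 12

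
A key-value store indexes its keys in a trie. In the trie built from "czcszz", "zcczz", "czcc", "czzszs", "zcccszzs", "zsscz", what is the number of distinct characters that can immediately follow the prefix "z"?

2

Walk "z" from the root, arriving at one node.
Characters that immediately follow "z" among the stored strings: {c, s}.
That node has 2 child edges.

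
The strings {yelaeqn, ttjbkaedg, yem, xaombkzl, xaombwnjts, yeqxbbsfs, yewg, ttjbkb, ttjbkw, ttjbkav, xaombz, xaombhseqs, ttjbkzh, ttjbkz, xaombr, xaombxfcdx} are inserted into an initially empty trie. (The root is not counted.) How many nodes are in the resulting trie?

Count nodes per top-level branch (shared prefixes stored once):
  't'-branch (ttjbkaedg, ttjbkav, ttjbkb, ttjbkw, ttjbkz, ttjbkzh): 14 nodes
  'x'-branch (xaombhseqs, xaombkzl, xaombr, xaombwnjts, xaombxfcdx, xaombz): 25 nodes
  'y'-branch (yelaeqn, yem, yeqxbbsfs, yewg): 17 nodes
Sum: 56

56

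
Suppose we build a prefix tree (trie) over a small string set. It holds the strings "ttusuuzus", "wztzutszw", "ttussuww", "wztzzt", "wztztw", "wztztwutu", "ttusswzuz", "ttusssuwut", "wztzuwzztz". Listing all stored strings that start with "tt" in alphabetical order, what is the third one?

Filter for "tt…" and sort: "ttusssuwut", "ttussuww", "ttusswzuz", "ttusuuzus"
Position 3: ttusswzuz

ttusswzuz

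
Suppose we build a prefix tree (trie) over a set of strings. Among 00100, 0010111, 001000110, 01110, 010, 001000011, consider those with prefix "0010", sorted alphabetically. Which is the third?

Filter for "0010…" and sort: "00100", "001000011", "001000110", "0010111"
The 3rd is 001000110.

001000110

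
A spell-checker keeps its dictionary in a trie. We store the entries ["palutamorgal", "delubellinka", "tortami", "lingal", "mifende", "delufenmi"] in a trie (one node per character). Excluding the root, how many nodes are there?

Insert word by word; a character creates a node only if that edge doesn't already exist:
  "palutamorgal" → 12 new (p, a, l, u, t, a, m, o, r, g, a, l)
  "delubellinka" → 12 new (d, e, l, u, b, e, l, l, i, n, k, a)
  "tortami" → 7 new (t, o, r, t, a, m, i)
  "lingal" → 6 new (l, i, n, g, a, l)
  "mifende" → 7 new (m, i, f, e, n, d, e)
  "delufenmi" → prefix "delu" already present; 5 new (f, e, n, m, i)
Total nodes = 12 + 12 + 7 + 6 + 7 + 5 = 49

49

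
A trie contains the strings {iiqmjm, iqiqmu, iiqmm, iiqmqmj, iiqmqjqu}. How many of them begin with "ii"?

Filter for entries beginning with "ii":
Matches: "iiqmjm", "iiqmm", "iiqmqjqu", "iiqmqmj"
Count: 4

4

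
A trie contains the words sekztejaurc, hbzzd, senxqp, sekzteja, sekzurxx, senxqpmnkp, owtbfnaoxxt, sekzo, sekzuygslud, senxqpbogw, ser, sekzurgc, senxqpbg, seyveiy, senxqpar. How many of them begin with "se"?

13

Walk to "se"; the words in its subtree are exactly those with that prefix.
Words under "se": sekzo, sekzteja, sekztejaurc, sekzurgc, sekzurxx, sekzuygslud, senxqp, senxqpar, senxqpbg, senxqpbogw, senxqpmnkp, ser, seyveiy
Count: 13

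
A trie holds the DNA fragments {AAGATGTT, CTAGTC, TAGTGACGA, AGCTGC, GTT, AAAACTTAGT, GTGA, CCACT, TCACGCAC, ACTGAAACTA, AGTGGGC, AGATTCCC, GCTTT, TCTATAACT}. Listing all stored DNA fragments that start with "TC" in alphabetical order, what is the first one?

TCACGCAC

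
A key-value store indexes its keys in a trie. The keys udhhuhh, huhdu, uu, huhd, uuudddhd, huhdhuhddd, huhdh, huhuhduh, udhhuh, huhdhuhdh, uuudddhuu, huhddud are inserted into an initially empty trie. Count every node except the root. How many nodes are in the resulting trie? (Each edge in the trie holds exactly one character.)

Trie structure (* marks end of a word):
(root)
├─ h
│  └─ u
│     └─ h
│        ├─ d *
│        │  ├─ d
│        │  │  └─ u
│        │  │     └─ d *
│        │  ├─ h *
│        │  │  └─ u
│        │  │     └─ h
│        │  │        └─ d
│        │  │           ├─ d
│        │  │           │  └─ d *
│        │  │           └─ h *
│        │  └─ u *
│        └─ u
│           └─ h
│              └─ d
│                 └─ u
│                    └─ h *
└─ u
   ├─ d
   │  └─ h
   │     └─ h
   │        └─ u
   │           └─ h *
   │              └─ h *
   └─ u *
      └─ u
         └─ d
            └─ d
               └─ d
                  └─ h
                     ├─ d *
                     └─ u
                        └─ u *
Counting every labelled node above: 36.

36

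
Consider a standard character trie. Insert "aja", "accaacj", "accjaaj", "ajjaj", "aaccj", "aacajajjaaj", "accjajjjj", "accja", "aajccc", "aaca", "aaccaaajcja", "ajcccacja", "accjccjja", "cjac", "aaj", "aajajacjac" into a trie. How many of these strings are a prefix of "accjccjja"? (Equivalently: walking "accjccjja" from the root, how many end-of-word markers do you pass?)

Walk "accjccjja" from the root; an end-of-word marker is hit whenever a stored word is a prefix of "accjccjja".
Prefixes of the query that are stored words: "accjccjja"
Count: 1

1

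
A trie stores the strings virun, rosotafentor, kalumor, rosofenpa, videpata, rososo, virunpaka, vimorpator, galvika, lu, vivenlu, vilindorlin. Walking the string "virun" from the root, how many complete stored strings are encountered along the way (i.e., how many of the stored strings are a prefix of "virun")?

1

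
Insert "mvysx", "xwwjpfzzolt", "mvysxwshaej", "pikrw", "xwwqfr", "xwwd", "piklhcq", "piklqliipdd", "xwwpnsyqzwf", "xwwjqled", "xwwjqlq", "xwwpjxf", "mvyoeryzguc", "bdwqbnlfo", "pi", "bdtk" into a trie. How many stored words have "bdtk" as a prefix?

1

Filter for entries beginning with "bdtk":
Matches: "bdtk"
Count: 1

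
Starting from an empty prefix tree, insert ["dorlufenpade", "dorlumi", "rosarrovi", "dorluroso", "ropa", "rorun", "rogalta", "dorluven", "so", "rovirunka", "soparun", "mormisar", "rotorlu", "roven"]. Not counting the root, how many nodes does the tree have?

69

Count nodes per top-level branch (shared prefixes stored once):
  'd'-branch (dorlufenpade, dorlumi, dorluroso, dorluven): 21 nodes
  'm'-branch (mormisar): 8 nodes
  'r'-branch (rogalta, ropa, rorun, rosarrovi, rotorlu, roven, rovirunka): 33 nodes
  's'-branch (so, soparun): 7 nodes
Sum: 69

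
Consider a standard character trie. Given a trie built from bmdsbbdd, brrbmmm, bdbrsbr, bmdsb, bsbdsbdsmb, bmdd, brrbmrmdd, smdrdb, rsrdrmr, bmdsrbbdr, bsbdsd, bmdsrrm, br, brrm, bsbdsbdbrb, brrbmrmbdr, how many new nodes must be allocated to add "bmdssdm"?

The longest prefix of "bmdssdm" already in the trie is "bmds" (length 4).
Each of the 3 remaining characters creates one node.

3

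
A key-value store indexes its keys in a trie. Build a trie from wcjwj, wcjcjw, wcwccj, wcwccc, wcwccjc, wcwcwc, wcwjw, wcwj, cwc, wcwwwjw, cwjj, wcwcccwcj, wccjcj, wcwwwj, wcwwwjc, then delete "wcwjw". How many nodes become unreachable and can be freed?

Walk "wcwjw" from the leaf back toward the root, removing each node that no remaining word uses.
The suffix "w" (1 node) is used only by "wcwjw"; "wcwj" is itself a stored word, so pruning stops there.
Nodes removed: 1

1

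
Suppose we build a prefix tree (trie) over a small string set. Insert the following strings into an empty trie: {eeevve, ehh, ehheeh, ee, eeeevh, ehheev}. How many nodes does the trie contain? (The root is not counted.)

15

Trace insertions, counting only characters that open a new branch:
  "eeevve" → 6 new (e, e, e, v, v, e)
  "ehh" → prefix "e" already present; 2 new (h, h)
  "ehheeh" → prefix "ehh" already present; 3 new (e, e, h)
  "ee" → prefix "ee" already present; 0 new (none)
  "eeeevh" → prefix "eee" already present; 3 new (e, v, h)
  "ehheev" → prefix "ehhee" already present; 1 new (v)
Total nodes = 6 + 2 + 3 + 0 + 3 + 1 = 15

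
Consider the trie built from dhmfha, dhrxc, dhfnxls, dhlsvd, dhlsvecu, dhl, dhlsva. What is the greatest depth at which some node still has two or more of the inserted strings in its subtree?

The deepest shared node is where two words last agree before diverging.
e.g. "dhlsva" and "dhlsvd" share the prefix "dhlsv" of length 5; no pair shares a longer one.
Longest shared-prefix length: 5

5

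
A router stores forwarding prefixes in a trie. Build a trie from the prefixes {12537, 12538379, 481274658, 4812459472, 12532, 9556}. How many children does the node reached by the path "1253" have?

3

The children of the "1253" node are the distinct next characters among strings starting with "1253".
Characters that immediately follow "1253" among the stored strings: {2, 7, 8}.
That node has 3 child edges.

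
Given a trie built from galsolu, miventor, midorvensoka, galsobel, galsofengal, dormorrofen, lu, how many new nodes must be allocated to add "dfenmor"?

6

"d" is already a path in the trie; the remaining "fenmor" must be added.
New nodes needed: |"dfenmor"| − 1 = 7 − 1 = 6.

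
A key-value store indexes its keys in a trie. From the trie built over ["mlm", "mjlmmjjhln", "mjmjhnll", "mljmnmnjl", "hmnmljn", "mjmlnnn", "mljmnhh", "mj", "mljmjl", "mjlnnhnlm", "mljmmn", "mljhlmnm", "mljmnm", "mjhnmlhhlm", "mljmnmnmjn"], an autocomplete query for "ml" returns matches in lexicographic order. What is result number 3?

Filter for "ml…" and sort: "mljhlmnm", "mljmjl", "mljmmn", "mljmnhh", "mljmnm", "mljmnmnjl", "mljmnmnmjn", "mlm"
The 3rd is mljmmn.

mljmmn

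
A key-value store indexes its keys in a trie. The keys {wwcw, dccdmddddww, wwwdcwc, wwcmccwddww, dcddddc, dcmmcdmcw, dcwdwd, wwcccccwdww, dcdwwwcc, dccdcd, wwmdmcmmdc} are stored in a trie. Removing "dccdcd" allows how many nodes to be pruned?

2

After clearing the end-marker at "dccdcd", prune upward until reaching a node still needed by another word.
The suffix "cd" (2 nodes) is used only by "dccdcd"; the node for "dccd" still has the child "m", so pruning stops there.
Nodes removed: 2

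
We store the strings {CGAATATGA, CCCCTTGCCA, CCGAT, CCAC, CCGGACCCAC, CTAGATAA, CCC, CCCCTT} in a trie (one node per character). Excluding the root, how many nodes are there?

37

Trace insertions, counting only characters that open a new branch:
  "CGAATATGA" → 9 new (C, G, A, A, T, A, T, G, A)
  "CCCCTTGCCA" → prefix "C" already present; 9 new (C, C, C, T, T, G, C, C, A)
  "CCGAT" → prefix "CC" already present; 3 new (G, A, T)
  "CCAC" → prefix "CC" already present; 2 new (A, C)
  "CCGGACCCAC" → prefix "CCG" already present; 7 new (G, A, C, C, C, A, C)
  "CTAGATAA" → prefix "C" already present; 7 new (T, A, G, A, T, A, A)
  "CCC" → prefix "CCC" already present; 0 new (none)
  "CCCCTT" → prefix "CCCCTT" already present; 0 new (none)
Total nodes = 9 + 9 + 3 + 2 + 7 + 7 + 0 + 0 = 37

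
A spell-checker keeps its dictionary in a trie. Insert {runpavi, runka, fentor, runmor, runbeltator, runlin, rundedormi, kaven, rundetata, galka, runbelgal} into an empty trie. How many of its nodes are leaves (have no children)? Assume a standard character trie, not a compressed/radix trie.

11

Leaves are exactly the stored words that no other stored word extends.
Those words: "fentor", "galka", "kaven", "runbelgal", "runbeltator", "rundedormi", "rundetata", "runka", "runlin", "runmor", "runpavi"
Leaf count: 11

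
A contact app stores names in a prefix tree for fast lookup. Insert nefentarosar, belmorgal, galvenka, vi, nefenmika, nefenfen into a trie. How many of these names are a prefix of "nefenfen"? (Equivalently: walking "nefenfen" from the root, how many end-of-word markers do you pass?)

1

Check each prefix of "nefenfen" against the stored set — each match is an end-marker on the path.
Prefixes of the query that are stored words: "nefenfen"
Count: 1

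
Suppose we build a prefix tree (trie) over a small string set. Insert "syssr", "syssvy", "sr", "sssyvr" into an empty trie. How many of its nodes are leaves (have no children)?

4

A leaf is a node with no children — equivalently, the end of a word that is not a proper prefix of any other stored word.
Those words: "sr", "sssyvr", "syssr", "syssvy"
Leaf count: 4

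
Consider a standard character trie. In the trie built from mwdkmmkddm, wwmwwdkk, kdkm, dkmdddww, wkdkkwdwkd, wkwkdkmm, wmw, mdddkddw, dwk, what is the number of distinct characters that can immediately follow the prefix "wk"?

2

Walk "wk" from the root, arriving at one node.
Distinct next characters after "wk": d, w.
That node has 2 child edges.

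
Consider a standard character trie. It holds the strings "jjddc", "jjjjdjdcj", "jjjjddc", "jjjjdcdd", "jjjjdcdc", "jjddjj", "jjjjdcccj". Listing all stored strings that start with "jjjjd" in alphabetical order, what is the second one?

DFS of the "jjjjd" subtree visits, in order: "jjjjdcccj", "jjjjdcdc", "jjjjdcdd", "jjjjddc", "jjjjdjdcj"
The 2nd is jjjjdcdc.

jjjjdcdc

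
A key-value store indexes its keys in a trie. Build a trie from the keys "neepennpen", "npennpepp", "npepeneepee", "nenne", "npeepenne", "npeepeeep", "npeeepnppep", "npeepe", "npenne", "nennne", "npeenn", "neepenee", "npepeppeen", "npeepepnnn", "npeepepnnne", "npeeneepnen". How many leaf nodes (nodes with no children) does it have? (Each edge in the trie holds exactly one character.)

Leaves are exactly the stored words that no other stored word extends.
Those words: "neepenee", "neepennpen", "nenne", "nennne", "npeeepnppep", "npeeneepnen", "npeenn", "npeepeeep", "npeepenne", "npeepepnnne", "npenne", "npennpepp", "npepeneepee", "npepeppeen"
Leaf count: 14

14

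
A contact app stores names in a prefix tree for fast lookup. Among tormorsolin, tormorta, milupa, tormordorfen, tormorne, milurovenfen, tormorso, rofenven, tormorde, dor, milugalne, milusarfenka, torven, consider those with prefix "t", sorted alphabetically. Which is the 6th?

tormorta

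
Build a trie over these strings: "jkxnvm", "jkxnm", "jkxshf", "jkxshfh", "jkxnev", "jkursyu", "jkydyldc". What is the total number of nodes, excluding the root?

24

Trie structure (* marks end of a word):
(root)
└─ j
   └─ k
      ├─ u
      │  └─ r
      │     └─ s
      │        └─ y
      │           └─ u *
      ├─ x
      │  ├─ n
      │  │  ├─ e
      │  │  │  └─ v *
      │  │  ├─ m *
      │  │  └─ v
      │  │     └─ m *
      │  └─ s
      │     └─ h
      │        └─ f *
      │           └─ h *
      └─ y
         └─ d
            └─ y
               └─ l
                  └─ d
                     └─ c *
Counting every labelled node above: 24.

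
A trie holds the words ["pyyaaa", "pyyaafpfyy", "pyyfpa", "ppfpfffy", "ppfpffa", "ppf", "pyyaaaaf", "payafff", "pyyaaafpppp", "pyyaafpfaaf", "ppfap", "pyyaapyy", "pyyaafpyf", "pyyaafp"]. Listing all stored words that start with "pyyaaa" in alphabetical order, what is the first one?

Filter for "pyyaaa…" and sort: "pyyaaa", "pyyaaaaf", "pyyaaafpppp"
Position 1: pyyaaa

pyyaaa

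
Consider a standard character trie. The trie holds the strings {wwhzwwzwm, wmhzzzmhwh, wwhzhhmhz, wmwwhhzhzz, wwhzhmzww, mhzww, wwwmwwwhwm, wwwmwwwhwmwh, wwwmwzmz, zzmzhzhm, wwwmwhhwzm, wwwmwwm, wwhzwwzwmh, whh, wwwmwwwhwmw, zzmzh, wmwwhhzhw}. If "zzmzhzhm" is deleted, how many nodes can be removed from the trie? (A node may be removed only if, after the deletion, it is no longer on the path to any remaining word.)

3

After clearing the end-marker at "zzmzhzhm", prune upward until reaching a node still needed by another word.
The suffix "zhm" (3 nodes) is used only by "zzmzhzhm"; "zzmzh" is itself a stored word, so pruning stops there.
Nodes removed: 3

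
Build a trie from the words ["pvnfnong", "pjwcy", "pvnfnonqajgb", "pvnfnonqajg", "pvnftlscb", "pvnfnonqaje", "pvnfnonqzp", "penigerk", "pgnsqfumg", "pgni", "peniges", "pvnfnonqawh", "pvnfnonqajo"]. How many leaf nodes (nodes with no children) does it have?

12

A leaf is a node with no children — equivalently, the end of a word that is not a proper prefix of any other stored word.
Those words: "penigerk", "peniges", "pgni", "pgnsqfumg", "pjwcy", "pvnfnong", "pvnfnonqaje", "pvnfnonqajgb", "pvnfnonqajo", "pvnfnonqawh", "pvnfnonqzp", "pvnftlscb"
Leaf count: 12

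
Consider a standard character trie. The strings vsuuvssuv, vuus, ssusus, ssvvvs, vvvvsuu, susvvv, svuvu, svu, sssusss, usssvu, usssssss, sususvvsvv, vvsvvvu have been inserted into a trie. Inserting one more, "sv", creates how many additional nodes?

0

"sv" is already a full path in the trie; only an end-marker is added.
No new nodes are needed: 0.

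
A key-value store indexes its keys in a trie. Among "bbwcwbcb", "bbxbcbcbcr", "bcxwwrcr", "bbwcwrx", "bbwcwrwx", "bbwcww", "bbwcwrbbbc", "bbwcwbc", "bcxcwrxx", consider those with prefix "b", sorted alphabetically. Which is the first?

bbwcwbc

Filter for "b…" and sort: "bbwcwbc", "bbwcwbcb", "bbwcwrbbbc", "bbwcwrwx", "bbwcwrx", "bbwcww", "bbxbcbcbcr", "bcxcwrxx", "bcxwwrcr"
Position 1: bbwcwbc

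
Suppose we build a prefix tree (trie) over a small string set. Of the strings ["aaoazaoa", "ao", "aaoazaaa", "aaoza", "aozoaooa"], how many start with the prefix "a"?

5

Filter for entries beginning with "a":
Words under "a": aaoazaaa, aaoazaoa, aaoza, ao, aozoaooa
Count: 5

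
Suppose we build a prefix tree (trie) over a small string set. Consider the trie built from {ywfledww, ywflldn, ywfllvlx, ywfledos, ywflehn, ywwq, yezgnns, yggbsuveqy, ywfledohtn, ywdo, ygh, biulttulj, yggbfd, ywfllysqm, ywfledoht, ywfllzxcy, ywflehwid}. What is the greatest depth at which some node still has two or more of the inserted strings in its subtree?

9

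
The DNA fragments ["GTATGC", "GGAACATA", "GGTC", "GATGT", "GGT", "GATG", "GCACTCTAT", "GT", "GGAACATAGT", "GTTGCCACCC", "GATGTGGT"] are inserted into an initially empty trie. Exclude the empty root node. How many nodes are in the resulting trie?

Trie structure (* marks end of a word):
(root)
└─ G
   ├─ A
   │  └─ T
   │     └─ G *
   │        └─ T *
   │           └─ G
   │              └─ G
   │                 └─ T *
   ├─ C
   │  └─ A
   │     └─ C
   │        └─ T
   │           └─ C
   │              └─ T
   │                 └─ A
   │                    └─ T *
   ├─ G
   │  ├─ A
   │  │  └─ A
   │  │     └─ C
   │  │        └─ A
   │  │           └─ T
   │  │              └─ A *
   │  │                 └─ G
   │  │                    └─ T *
   │  └─ T *
   │     └─ C *
   └─ T *
      ├─ A
      │  └─ T
      │     └─ G
      │        └─ C *
      └─ T
         └─ G
            └─ C
               └─ C
                  └─ A
                     └─ C
                        └─ C
                           └─ C *
Counting every labelled node above: 40.

40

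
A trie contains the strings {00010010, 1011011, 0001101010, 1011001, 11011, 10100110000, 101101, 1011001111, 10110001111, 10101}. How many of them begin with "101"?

7

Walk to "101"; the words in its subtree are exactly those with that prefix.
Words under "101": 10100110000, 10101, 10110001111, 1011001, 1011001111, 101101, 1011011
Count: 7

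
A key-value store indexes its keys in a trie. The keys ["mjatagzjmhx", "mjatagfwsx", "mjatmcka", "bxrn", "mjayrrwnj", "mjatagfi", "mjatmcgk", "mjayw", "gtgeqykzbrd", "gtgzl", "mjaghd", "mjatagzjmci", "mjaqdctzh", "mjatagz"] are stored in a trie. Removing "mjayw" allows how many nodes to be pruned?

Walk "mjayw" from the leaf back toward the root, removing each node that no remaining word uses.
The suffix "w" (1 node) is used only by "mjayw"; the node for "mjay" still has the child "r", so pruning stops there.
Nodes removed: 1

1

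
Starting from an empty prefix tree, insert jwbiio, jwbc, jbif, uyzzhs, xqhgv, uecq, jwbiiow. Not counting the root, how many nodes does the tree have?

25

Count nodes per top-level branch (shared prefixes stored once):
  'j'-branch (jbif, jwbc, jwbiio, jwbiiow): 11 nodes
  'u'-branch (uecq, uyzzhs): 9 nodes
  'x'-branch (xqhgv): 5 nodes
Sum: 25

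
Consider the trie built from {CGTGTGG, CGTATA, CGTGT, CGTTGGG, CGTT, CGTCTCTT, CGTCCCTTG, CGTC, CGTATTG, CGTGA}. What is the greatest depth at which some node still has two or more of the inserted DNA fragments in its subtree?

5

The deepest shared node is where two words last agree before diverging.
"CGTATA" and "CGTATTG" agree on "CGTAT" (5 characters) before diverging; nothing deeper is shared.
Longest shared-prefix length: 5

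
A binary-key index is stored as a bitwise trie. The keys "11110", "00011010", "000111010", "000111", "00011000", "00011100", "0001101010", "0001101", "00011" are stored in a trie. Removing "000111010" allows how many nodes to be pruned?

2

After clearing the end-marker at "000111010", prune upward until reaching a node still needed by another word.
The suffix "10" (2 nodes) is used only by "000111010"; the node for "0001110" still has the child "0", so pruning stops there.
Nodes removed: 2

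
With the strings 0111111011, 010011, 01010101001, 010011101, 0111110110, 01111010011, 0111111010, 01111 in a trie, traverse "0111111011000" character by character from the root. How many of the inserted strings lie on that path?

2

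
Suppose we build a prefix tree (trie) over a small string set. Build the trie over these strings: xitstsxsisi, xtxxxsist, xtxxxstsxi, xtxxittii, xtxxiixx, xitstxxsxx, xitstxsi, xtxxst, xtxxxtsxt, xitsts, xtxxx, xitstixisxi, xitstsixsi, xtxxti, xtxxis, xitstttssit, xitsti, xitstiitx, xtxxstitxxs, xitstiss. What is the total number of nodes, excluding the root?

73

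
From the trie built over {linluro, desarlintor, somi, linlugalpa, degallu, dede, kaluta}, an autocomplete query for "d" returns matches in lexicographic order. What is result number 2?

DFS of the "d" subtree visits, in order: "dede", "degallu", "desarlintor"
Position 2: degallu

degallu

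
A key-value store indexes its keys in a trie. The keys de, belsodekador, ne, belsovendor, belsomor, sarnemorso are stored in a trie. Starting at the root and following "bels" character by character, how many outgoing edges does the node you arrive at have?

1

Walk "bels" from the root, arriving at one node.
Characters that immediately follow "bels" among the stored strings: {o}.
That node has 1 child edge.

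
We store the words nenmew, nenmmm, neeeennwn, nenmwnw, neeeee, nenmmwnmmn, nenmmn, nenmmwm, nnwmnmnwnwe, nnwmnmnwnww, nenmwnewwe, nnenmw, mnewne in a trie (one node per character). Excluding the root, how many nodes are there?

For each word, the new-node count is its length minus the longest prefix already in the trie:
  "nenmew" → 6 new (n, e, n, m, e, w)
  "nenmmm" → prefix "nenm" already present; 2 new (m, m)
  "neeeennwn" → prefix "ne" already present; 7 new (e, e, e, n, n, w, n)
  "nenmwnw" → prefix "nenm" already present; 3 new (w, n, w)
  "neeeee" → prefix "neeee" already present; 1 new (e)
  "nenmmwnmmn" → prefix "nenmm" already present; 5 new (w, n, m, m, n)
  "nenmmn" → prefix "nenmm" already present; 1 new (n)
  "nenmmwm" → prefix "nenmmw" already present; 1 new (m)
  "nnwmnmnwnwe" → prefix "n" already present; 10 new (n, w, m, n, m, n, w, n, w, e)
  "nnwmnmnwnww" → prefix "nnwmnmnwnw" already present; 1 new (w)
  "nenmwnewwe" → prefix "nenmwn" already present; 4 new (e, w, w, e)
  "nnenmw" → prefix "nn" already present; 4 new (e, n, m, w)
  "mnewne" → 6 new (m, n, e, w, n, e)
Total nodes = 6 + 2 + 7 + 3 + 1 + 5 + 1 + 1 + 10 + 1 + 4 + 4 + 6 = 51

51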